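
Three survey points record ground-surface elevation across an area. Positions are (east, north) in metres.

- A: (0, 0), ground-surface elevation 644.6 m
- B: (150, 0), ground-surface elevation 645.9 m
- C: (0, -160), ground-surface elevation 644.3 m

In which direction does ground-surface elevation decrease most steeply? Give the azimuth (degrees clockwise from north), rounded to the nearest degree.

258°

∂z/∂x = (645.9 − 644.6) / (150 − 0) = +0.008667
∂z/∂y = (644.3 − 644.6) / (-160 − 0) = +0.001875
Steepest decrease is along −∇f: components (-0.008667 E, -0.001875 N).
Azimuth = atan2(-0.008667, -0.001875) = 257.8° ≈ 258°.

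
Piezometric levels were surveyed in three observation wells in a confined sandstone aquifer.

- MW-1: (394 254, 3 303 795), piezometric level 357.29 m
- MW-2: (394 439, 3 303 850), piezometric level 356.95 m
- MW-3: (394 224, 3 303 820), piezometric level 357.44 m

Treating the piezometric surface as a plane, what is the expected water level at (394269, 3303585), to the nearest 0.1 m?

356.7 m

Taking MW-1 as reference: MW-2−MW-1 = (185, 55, -0.34); MW-3−MW-1 = (-30, 25, +0.15).
Solve a·Δx + b·Δy = Δh: det = 185·25 − (-30)·55 = 6275.
∂h/∂x = [(-0.34)·25 − (+0.15)·55] / 6275 = -0.002669
∂h/∂y = [185·(+0.15) − (-30)·(-0.34)] / 6275 = +0.002797
h(394269, 3303585) = 357.29 + (-0.002669)·(15) + (+0.002797)·(-210) = 357.29 -0.040 -0.587 = 356.663 m.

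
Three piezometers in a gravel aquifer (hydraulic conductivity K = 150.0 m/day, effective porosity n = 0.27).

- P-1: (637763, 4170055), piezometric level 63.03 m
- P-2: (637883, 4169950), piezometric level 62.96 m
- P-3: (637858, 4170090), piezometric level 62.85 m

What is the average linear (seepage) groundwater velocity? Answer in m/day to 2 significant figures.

1.0 m/day

Three-point gradient (reference P-1): Δ to P-2 = (120, -105, -0.07), Δ to P-3 = (95, 35, -0.18).
∂h/∂x = -0.001506, ∂h/∂y = -0.001055 (det = 14175).
|∇h| = √(-0.001506² + -0.001055²) = 0.001839
Seepage velocity v = K·i/n = 150.0 × 0.001839 / 0.27 = 1.022 m/day.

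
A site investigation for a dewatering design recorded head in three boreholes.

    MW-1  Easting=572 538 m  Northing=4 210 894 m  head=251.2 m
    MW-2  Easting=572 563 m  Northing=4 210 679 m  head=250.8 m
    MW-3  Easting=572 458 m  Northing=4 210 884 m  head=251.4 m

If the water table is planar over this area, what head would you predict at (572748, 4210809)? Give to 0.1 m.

With h = a·x + b·y + c and MW-1 as origin, the differences give:
  25·a + (-215)·b = -0.4
  (-80)·a + (-10)·b = +0.2
Eliminate b (×(-10) and ×(-215), subtract): -17450·a = 47.00 → a = ∂h/∂x = -0.002693
Back-substitute: b = ∂h/∂y = +0.001547.
h(572748, 4210809) = 251.2 + (-0.002693)·(210) + (+0.001547)·(-85) = 251.2 -0.566 -0.132 = 250.503 m.

250.5 m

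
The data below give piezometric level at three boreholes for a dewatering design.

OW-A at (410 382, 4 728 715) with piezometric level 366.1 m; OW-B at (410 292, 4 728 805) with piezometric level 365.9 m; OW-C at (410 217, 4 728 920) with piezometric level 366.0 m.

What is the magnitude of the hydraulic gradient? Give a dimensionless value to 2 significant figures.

0.011

Taking OW-A as reference: OW-B−OW-A = (-90, 90, -0.2); OW-C−OW-A = (-165, 205, -0.1).
Solve a·Δx + b·Δy = Δh: det = (-90)·205 − (-165)·90 = -3600.
∂h/∂x = [(-0.2)·205 − (-0.1)·90] / -3600 = +0.008889
∂h/∂y = [(-90)·(-0.1) − (-165)·(-0.2)] / -3600 = +0.006667
|∇h| = √(0.008889² + 0.006667²) = 0.01111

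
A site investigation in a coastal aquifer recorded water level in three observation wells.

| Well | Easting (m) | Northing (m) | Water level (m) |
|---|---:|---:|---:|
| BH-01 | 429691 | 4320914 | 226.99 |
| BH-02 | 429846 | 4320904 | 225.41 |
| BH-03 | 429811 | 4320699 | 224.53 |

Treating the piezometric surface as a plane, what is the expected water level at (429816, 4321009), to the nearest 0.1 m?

226.3 m

Differences from BH-01: to BH-02 (Δx, Δy, Δh) = (155, -10, -1.58); to BH-03 = (120, -215, -2.46).
Solve a·Δx + b·Δy = Δh: det = 155·(-215) − 120·(-10) = -32125.
∂h/∂x = [(-1.58)·(-215) − (-2.46)·(-10)] / -32125 = -0.009809
∂h/∂y = [155·(-2.46) − 120·(-1.58)] / -32125 = +0.005967
h(429816, 4321009) = 226.99 + (-0.009809)·(125) + (+0.005967)·(95) = 226.99 -1.226 +0.567 = 226.331 m.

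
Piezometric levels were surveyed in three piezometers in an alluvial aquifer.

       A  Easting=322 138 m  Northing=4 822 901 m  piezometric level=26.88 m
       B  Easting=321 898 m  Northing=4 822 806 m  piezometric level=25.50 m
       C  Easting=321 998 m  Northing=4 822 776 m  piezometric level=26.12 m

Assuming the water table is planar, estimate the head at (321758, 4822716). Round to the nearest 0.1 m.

Differences from A: to B (Δx, Δy, Δh) = (-240, -95, -1.38); to C = (-140, -125, -0.76).
Determinant of the coordinate differences = (-240)·(-125) − (-140)·(-95) = 16700.
∂h/∂x = [(-1.38)·(-125) − (-0.76)·(-95)] / 16700 = +0.006006
∂h/∂y = [(-240)·(-0.76) − (-140)·(-1.38)] / 16700 = -0.0006467
h(321758, 4822716) = 26.88 + (+0.006006)·(-380) + (-0.0006467)·(-185) = 26.88 -2.282 +0.120 = 24.717 m.

24.7 m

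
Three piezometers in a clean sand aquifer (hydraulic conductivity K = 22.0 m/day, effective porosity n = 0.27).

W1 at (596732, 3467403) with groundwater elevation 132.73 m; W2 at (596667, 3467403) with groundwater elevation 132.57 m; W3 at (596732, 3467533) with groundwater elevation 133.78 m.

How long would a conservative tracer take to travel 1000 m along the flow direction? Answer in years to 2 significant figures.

∂h/∂x = (132.57 − 132.73) / (596667 − 596732) = +0.002462
∂h/∂y = (133.78 − 132.73) / (3467533 − 3467403) = +0.008077
|∇h| = √(0.002462² + 0.008077²) = 0.008444
Seepage velocity v = K·i/n = 22.0 × 0.008444 / 0.27 = 0.688 m/day.
t = 1000 / 0.688 = 1453 days = 3.98 years.

4.0 years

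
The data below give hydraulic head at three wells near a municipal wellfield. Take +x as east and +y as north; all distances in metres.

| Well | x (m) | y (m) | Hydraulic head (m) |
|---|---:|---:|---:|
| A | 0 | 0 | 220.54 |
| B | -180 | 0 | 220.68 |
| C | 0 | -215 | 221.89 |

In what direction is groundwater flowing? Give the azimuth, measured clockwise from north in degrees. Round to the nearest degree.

∂h/∂x = (220.68 − 220.54) / (-180 − 0) = -0.0007778
∂h/∂y = (221.89 − 220.54) / (-215 − 0) = -0.006279
Flow direction (−∇h) has components (+0.0007778 E, +0.006279 N).
Azimuth = atan2(E, N) = atan2(+0.0007778, +0.006279) = 7.1° ≈ 007°.

007°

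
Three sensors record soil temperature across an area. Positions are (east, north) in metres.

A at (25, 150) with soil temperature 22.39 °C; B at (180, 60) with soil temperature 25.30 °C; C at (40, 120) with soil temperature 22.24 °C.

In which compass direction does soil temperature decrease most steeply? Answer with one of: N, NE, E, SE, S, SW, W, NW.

Taking A as reference: B−A = (155, -90, +2.91); C−A = (15, -30, -0.15).
Solve a·Δx + b·Δy = ΔT: det = 155·(-30) − 15·(-90) = -3300.
∂T/∂x = [(+2.91)·(-30) − (-0.15)·(-90)] / -3300 = +0.03055
∂T/∂y = [155·(-0.15) − 15·(+2.91)] / -3300 = +0.02027
Steepest decrease is along −∇f = (-0.03055 E, -0.02027 N) → southwest.

SW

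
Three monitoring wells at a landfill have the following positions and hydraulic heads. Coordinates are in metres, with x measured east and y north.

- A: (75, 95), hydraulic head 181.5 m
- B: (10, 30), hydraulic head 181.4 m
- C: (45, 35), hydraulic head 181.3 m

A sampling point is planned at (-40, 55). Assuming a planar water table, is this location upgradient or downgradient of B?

With h = a·x + b·y + c and A as origin, the differences give:
  (-65)·a + (-65)·b = -0.1
  (-30)·a + (-60)·b = -0.2
Eliminate b (×(-60) and ×(-65), subtract): 1950·a = -7.00 → a = ∂h/∂x = -0.003590
Back-substitute: b = ∂h/∂y = +0.005128.
Head at (-40, 55) = 181.5 + (-0.003590)·(-115) + (+0.005128)·(-40) = 181.71 m.
That is higher than the 181.4 m at B, so the point is upgradient.

upgradient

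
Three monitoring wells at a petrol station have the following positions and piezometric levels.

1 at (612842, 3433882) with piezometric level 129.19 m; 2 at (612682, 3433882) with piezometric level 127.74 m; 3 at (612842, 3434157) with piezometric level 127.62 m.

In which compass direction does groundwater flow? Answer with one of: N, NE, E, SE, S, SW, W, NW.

NW

∂h/∂x = (127.74 − 129.19) / (612682 − 612842) = +0.009063
∂h/∂y = (127.62 − 129.19) / (3434157 − 3433882) = -0.005709
Flow = −∇h = (-0.009063 east, +0.005709 north), which points northwest.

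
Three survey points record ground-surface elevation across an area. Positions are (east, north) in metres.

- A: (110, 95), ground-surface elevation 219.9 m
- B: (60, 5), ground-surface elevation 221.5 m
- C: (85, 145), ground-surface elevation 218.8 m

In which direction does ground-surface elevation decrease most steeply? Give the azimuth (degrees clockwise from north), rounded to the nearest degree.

Differences from A: to B (Δx, Δy, Δh) = (-50, -90, +1.6); to C = (-25, 50, -1.1).
Solve a·Δx + b·Δy = Δz: det = (-50)·50 − (-25)·(-90) = -4750.
∂z/∂x = [(+1.6)·50 − (-1.1)·(-90)] / -4750 = +0.004000
∂z/∂y = [(-50)·(-1.1) − (-25)·(+1.6)] / -4750 = -0.02000
Steepest decrease is along −∇f: components (-0.004000 E, +0.02000 N).
Azimuth = atan2(-0.004000, +0.02000) = 348.7° ≈ 349°.

349°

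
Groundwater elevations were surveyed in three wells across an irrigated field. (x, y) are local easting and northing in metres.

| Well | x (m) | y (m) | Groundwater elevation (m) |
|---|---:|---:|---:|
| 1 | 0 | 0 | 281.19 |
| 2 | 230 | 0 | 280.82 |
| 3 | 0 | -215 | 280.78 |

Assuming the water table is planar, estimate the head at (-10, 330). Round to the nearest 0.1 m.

∂h/∂x = (280.82 − 281.19) / (230 − 0) = -0.001609
∂h/∂y = (280.78 − 281.19) / (-215 − 0) = +0.001907
h(-10, 330) = 281.19 + (-0.001609)·(-10) + (+0.001907)·(330) = 281.19 +0.016 +0.629 = 281.835 m.

281.8 m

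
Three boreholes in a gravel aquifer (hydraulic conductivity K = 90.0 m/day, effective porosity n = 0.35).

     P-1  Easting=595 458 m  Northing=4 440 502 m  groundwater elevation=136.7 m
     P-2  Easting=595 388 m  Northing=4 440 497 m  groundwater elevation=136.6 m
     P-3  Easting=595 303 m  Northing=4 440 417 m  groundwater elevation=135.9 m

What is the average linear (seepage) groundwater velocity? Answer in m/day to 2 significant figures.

2.0 m/day

With h = a·x + b·y + c and P-1 as origin, the differences give:
  (-70)·a + (-5)·b = -0.1
  (-155)·a + (-85)·b = -0.8
Eliminate b (×(-85) and ×(-5), subtract): 5175·a = 4.50 → a = ∂h/∂x = +0.0008696
Back-substitute: b = ∂h/∂y = +0.007826.
|∇h| = √(0.0008696² + 0.007826²) = 0.007874
Seepage velocity v = K·i/n = 90.0 × 0.007874 / 0.35 = 2.025 m/day.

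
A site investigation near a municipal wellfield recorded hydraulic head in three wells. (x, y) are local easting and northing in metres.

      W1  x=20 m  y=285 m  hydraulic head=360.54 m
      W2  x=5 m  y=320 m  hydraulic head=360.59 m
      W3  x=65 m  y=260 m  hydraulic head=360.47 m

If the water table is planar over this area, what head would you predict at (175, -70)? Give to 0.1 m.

Taking W1 as reference: W2−W1 = (-15, 35, +0.05); W3−W1 = (45, -25, -0.07).
Solve a·Δx + b·Δy = Δh: det = (-15)·(-25) − 45·35 = -1200.
∂h/∂x = [(+0.05)·(-25) − (-0.07)·35] / -1200 = -0.001000
∂h/∂y = [(-15)·(-0.07) − 45·(+0.05)] / -1200 = +0.0010000
h(175, -70) = 360.54 + (-0.001000)·(155) + (+0.0010000)·(-355) = 360.54 -0.155 -0.355 = 360.030 m.

360.0 m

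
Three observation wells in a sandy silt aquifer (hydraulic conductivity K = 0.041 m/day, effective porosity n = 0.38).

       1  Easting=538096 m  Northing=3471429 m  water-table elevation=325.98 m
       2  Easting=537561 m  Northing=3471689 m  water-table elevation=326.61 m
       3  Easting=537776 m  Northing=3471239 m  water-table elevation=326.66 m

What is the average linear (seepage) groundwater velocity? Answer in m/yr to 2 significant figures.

0.072 m/yr

With h = a·x + b·y + c and 1 as origin, the differences give:
  (-535)·a + 260·b = +0.63
  (-320)·a + (-190)·b = +0.68
Eliminate b (×(-190) and ×260, subtract): 184850·a = -296.500 → a = ∂h/∂x = -0.001604
Back-substitute: b = ∂h/∂y = -0.0008775.
|∇h| = √(-0.001604² + -0.0008775²) = 0.001828
Seepage velocity v = K·i/n = 0.041 × 0.001828 / 0.38 = 0.0001972 m/day = 0.07203 m/yr.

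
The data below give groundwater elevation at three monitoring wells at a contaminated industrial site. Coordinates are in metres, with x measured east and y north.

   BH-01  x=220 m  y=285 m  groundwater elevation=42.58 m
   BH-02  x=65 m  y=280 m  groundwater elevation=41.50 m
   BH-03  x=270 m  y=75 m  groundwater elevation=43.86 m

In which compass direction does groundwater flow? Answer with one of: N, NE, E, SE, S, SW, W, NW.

With h = a·x + b·y + c and BH-01 as origin, the differences give:
  (-155)·a + (-5)·b = -1.08
  50·a + (-210)·b = +1.28
Eliminate b (×(-210) and ×(-5), subtract): 32800·a = 233.200 → a = ∂h/∂x = +0.007110
Back-substitute: b = ∂h/∂y = -0.004402.
Flow = −∇h = (-0.007110 east, +0.004402 north), which points northwest.

NW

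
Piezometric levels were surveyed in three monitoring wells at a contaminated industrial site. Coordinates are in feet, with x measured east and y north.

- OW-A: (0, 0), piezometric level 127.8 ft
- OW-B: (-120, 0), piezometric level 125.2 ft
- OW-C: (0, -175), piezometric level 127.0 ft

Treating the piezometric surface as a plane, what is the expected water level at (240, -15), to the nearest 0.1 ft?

132.9 ft

∂h/∂x = (125.2 − 127.8) / (-120 − 0) = +0.02167
∂h/∂y = (127.0 − 127.8) / (-175 − 0) = +0.004571
h(240, -15) = 127.8 + (+0.02167)·(240) + (+0.004571)·(-15) = 127.8 +5.200 -0.069 = 132.931 ft.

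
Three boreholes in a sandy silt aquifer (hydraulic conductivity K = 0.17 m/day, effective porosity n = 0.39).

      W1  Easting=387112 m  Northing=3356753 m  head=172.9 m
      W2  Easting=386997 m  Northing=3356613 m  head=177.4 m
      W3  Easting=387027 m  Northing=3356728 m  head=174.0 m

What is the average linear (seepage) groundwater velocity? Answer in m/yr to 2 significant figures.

Taking W1 as reference: W2−W1 = (-115, -140, +4.5); W3−W1 = (-85, -25, +1.1).
Determinant of the coordinate differences = (-115)·(-25) − (-85)·(-140) = -9025.
∂h/∂x = [(+4.5)·(-25) − (+1.1)·(-140)] / -9025 = -0.004598
∂h/∂y = [(-115)·(+1.1) − (-85)·(+4.5)] / -9025 = -0.02837
|∇h| = √(-0.004598² + -0.02837²) = 0.02874
Seepage velocity v = K·i/n = 0.17 × 0.02874 / 0.39 = 0.01253 m/day = 4.577 m/yr.

4.6 m/yr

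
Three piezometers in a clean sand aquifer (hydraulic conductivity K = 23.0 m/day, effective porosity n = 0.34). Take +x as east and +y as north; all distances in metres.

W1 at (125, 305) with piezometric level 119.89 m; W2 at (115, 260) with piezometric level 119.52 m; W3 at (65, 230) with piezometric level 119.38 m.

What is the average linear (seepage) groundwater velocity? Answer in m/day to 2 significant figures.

Differences from W1: to W2 (Δx, Δy, Δh) = (-10, -45, -0.37); to W3 = (-60, -75, -0.51).
Determinant of the coordinate differences = (-10)·(-75) − (-60)·(-45) = -1950.
∂h/∂x = [(-0.37)·(-75) − (-0.51)·(-45)] / -1950 = -0.002462
∂h/∂y = [(-10)·(-0.51) − (-60)·(-0.37)] / -1950 = +0.008769
|∇h| = √(-0.002462² + 0.008769²) = 0.009108
Seepage velocity v = K·i/n = 23.0 × 0.009108 / 0.34 = 0.6161 m/day.

0.62 m/day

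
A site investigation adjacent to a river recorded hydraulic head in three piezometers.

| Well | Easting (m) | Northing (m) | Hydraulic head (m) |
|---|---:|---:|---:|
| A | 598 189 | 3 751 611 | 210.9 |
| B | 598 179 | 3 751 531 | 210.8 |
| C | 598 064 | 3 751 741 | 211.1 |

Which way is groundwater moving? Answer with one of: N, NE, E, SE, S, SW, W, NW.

S

With h = a·x + b·y + c and A as origin, the differences give:
  (-10)·a + (-80)·b = -0.1
  (-125)·a + 130·b = +0.2
Eliminate b (×130 and ×(-80), subtract): -11300·a = 3.00 → a = ∂h/∂x = -0.0002655
Back-substitute: b = ∂h/∂y = +0.001283.
Flow = −∇h = (+0.0002655 east, -0.001283 north), which points south.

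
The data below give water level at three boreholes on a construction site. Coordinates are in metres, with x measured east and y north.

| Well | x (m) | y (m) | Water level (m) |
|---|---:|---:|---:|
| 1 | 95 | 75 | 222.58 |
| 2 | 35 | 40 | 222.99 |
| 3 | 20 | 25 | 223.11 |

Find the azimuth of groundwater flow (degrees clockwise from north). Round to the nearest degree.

With h = a·x + b·y + c and 1 as origin, the differences give:
  (-60)·a + (-35)·b = +0.41
  (-75)·a + (-50)·b = +0.53
Eliminate b (×(-50) and ×(-35), subtract): 375·a = -1.950 → a = ∂h/∂x = -0.005200
Back-substitute: b = ∂h/∂y = -0.002800.
Flow direction (−∇h) has components (+0.005200 E, +0.002800 N).
Azimuth = atan2(E, N) = atan2(+0.005200, +0.002800) = 61.7° ≈ 062°.

062°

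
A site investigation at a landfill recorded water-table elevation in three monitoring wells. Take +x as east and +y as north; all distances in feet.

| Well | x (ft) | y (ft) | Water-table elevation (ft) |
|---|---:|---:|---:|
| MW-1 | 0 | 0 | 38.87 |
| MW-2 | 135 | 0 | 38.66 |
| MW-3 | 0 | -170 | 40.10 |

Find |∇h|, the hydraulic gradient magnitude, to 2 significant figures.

0.0074

∂h/∂x = (38.66 − 38.87) / (135 − 0) = -0.001556
∂h/∂y = (40.10 − 38.87) / (-170 − 0) = -0.007235
|∇h| = √(-0.001556² + -0.007235²) = 0.0074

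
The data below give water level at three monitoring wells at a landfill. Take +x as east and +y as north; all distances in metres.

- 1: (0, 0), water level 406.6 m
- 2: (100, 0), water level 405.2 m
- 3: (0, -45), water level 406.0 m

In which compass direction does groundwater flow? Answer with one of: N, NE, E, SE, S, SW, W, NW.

SE

∂h/∂x = (405.2 − 406.6) / (100 − 0) = -0.01400
∂h/∂y = (406.0 − 406.6) / (-45 − 0) = +0.01333
Flow = −∇h = (+0.01400 east, -0.01333 north), which points southeast.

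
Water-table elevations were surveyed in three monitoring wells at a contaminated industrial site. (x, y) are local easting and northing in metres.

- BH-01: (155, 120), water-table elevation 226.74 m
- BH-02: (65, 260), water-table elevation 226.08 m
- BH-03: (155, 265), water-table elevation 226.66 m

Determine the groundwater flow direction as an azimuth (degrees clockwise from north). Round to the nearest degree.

Differences from BH-01: to BH-02 (Δx, Δy, Δh) = (-90, 140, -0.66); to BH-03 = (0, 145, -0.08).
Determinant of the coordinate differences = (-90)·145 − 0·140 = -13050.
∂h/∂x = [(-0.66)·145 − (-0.08)·140] / -13050 = +0.006475
∂h/∂y = [(-90)·(-0.08) − 0·(-0.66)] / -13050 = -0.0005517
Flow direction (−∇h) has components (-0.006475 E, +0.0005517 N).
Azimuth = atan2(E, N) = atan2(-0.006475, +0.0005517) = 274.9° ≈ 275°.

275°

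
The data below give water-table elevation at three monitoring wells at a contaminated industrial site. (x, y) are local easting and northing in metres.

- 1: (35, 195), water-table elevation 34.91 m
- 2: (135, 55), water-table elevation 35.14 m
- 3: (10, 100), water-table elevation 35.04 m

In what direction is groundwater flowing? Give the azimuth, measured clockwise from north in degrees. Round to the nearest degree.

349°

With h = a·x + b·y + c and 1 as origin, the differences give:
  100·a + (-140)·b = +0.23
  (-25)·a + (-95)·b = +0.13
Eliminate b (×(-95) and ×(-140), subtract): -13000·a = -3.650 → a = ∂h/∂x = +0.0002808
Back-substitute: b = ∂h/∂y = -0.001442.
Flow direction (−∇h) has components (-0.0002808 E, +0.001442 N).
Azimuth = atan2(E, N) = atan2(-0.0002808, +0.001442) = 349.0° ≈ 349°.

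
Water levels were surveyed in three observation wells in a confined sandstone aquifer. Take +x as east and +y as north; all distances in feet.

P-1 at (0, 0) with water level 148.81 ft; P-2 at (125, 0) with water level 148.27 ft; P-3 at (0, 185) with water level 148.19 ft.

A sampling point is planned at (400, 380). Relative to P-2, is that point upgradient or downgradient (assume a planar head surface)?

downgradient

∂h/∂x = (148.27 − 148.81) / (125 − 0) = -0.004320
∂h/∂y = (148.19 − 148.81) / (185 − 0) = -0.003351
Head at (400, 380) = 148.81 + (-0.004320)·(400) + (-0.003351)·(380) = 145.81 ft.
That is lower than the 148.27 ft at P-2, so the point is downgradient.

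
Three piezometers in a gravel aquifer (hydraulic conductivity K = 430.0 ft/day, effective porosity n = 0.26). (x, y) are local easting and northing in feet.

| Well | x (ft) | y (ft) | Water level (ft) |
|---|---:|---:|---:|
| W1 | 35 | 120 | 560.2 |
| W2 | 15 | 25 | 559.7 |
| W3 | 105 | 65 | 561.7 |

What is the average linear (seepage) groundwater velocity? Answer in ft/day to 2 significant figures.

36 ft/day

Differences from W1: to W2 (Δx, Δy, Δh) = (-20, -95, -0.5); to W3 = (70, -55, +1.5).
Determinant of the coordinate differences = (-20)·(-55) − 70·(-95) = 7750.
∂h/∂x = [(-0.5)·(-55) − (+1.5)·(-95)] / 7750 = +0.02194
∂h/∂y = [(-20)·(+1.5) − 70·(-0.5)] / 7750 = +0.0006452
|∇h| = √(0.02194² + 0.0006452²) = 0.02195
Seepage velocity v = K·i/n = 430.0 × 0.02195 / 0.26 = 36.3 ft/day.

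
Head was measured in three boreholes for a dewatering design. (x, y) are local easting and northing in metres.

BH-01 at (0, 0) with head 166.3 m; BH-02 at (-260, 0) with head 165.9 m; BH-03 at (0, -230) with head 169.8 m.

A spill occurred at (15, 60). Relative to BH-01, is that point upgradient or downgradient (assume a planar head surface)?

downgradient

∂h/∂x = (165.9 − 166.3) / (-260 − 0) = +0.001538
∂h/∂y = (169.8 − 166.3) / (-230 − 0) = -0.01522
Head at (15, 60) = 166.3 + (+0.001538)·(15) + (-0.01522)·(60) = 165.41 m.
That is lower than the 166.3 m at BH-01, so the point is downgradient.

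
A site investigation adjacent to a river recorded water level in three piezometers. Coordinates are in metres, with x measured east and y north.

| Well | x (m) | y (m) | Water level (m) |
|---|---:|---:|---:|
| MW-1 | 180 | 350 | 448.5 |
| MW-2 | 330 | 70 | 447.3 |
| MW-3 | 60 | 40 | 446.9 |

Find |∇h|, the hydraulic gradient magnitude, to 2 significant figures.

0.0049

Three-point gradient (reference MW-1): Δ to MW-2 = (150, -280, -1.2), Δ to MW-3 = (-120, -310, -1.6).
∂h/∂x = +0.0009488, ∂h/∂y = +0.004794 (det = -80100).
|∇h| = √(0.0009488² + 0.004794²) = 0.004887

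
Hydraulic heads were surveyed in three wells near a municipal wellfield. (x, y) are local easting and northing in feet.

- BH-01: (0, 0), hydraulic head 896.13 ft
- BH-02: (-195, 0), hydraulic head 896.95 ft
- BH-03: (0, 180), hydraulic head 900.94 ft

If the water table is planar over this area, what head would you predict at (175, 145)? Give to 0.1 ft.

∂h/∂x = (896.95 − 896.13) / (-195 − 0) = -0.004205
∂h/∂y = (900.94 − 896.13) / (180 − 0) = +0.02672
h(175, 145) = 896.13 + (-0.004205)·(175) + (+0.02672)·(145) = 896.13 -0.736 +3.875 = 899.269 ft.

899.3 ft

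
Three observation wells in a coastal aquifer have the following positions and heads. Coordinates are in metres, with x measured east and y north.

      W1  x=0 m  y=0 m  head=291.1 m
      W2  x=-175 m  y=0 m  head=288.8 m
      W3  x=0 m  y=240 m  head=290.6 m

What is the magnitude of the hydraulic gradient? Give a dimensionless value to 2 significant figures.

0.013

∂h/∂x = (288.8 − 291.1) / (-175 − 0) = +0.01314
∂h/∂y = (290.6 − 291.1) / (240 − 0) = -0.002083
|∇h| = √(0.01314² + -0.002083²) = 0.0133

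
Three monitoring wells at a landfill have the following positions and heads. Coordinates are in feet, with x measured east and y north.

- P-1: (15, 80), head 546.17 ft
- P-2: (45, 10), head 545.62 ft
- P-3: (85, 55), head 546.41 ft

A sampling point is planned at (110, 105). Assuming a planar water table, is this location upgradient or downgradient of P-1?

upgradient

Three-point gradient (reference P-1): Δ to P-2 = (30, -70, -0.55), Δ to P-3 = (70, -25, +0.24).
∂h/∂x = +0.007361, ∂h/∂y = +0.01101 (det = 4150).
Head at (110, 105) = 546.17 + (+0.007361)·(95) + (+0.01101)·(25) = 547.14 ft.
That is higher than the 546.17 ft at P-1, so the point is upgradient.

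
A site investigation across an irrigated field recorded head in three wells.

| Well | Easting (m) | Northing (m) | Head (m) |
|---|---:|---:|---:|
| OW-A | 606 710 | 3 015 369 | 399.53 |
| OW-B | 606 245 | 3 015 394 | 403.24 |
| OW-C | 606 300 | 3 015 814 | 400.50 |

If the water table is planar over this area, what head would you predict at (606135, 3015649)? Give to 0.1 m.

Differences from OW-A: to OW-B (Δx, Δy, Δh) = (-465, 25, +3.71); to OW-C = (-410, 445, +0.97).
Determinant of the coordinate differences = (-465)·445 − (-410)·25 = -196675.
∂h/∂x = [(+3.71)·445 − (+0.97)·25] / -196675 = -0.008271
∂h/∂y = [(-465)·(+0.97) − (-410)·(+3.71)] / -196675 = -0.005441
h(606135, 3015649) = 399.53 + (-0.008271)·(-575) + (-0.005441)·(280) = 399.53 +4.756 -1.523 = 402.762 m.

402.8 m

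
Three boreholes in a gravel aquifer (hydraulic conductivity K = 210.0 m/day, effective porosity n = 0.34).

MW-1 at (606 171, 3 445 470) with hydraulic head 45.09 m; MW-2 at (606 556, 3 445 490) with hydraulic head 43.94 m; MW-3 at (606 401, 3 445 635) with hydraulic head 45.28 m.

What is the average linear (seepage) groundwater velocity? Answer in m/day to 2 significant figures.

4.1 m/day

Three-point gradient (reference MW-1): Δ to MW-2 = (385, 20, -1.15), Δ to MW-3 = (230, 165, +0.19).
∂h/∂x = -0.003285, ∂h/∂y = +0.005730 (det = 58925).
|∇h| = √(-0.003285² + 0.005730²) = 0.006605
Seepage velocity v = K·i/n = 210.0 × 0.006605 / 0.34 = 4.08 m/day.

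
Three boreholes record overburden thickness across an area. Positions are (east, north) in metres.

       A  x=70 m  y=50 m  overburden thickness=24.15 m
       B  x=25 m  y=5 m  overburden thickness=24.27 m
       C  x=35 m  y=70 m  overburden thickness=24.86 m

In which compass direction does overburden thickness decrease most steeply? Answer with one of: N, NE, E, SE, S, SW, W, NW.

Three-point gradient (reference A): Δ to B = (-45, -45, +0.12), Δ to C = (-35, 20, +0.71).
∂d/∂x = -0.01388, ∂d/∂y = +0.01121 (det = -2475).
Steepest decrease is along −∇f = (+0.01388 E, -0.01121 N) → southeast.

SE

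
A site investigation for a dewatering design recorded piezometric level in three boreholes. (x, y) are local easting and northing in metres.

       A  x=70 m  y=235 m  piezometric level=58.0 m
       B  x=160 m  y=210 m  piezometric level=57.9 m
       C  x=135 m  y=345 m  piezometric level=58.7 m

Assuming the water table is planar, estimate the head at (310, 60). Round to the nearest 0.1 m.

57.1 m

Three-point gradient (reference A): Δ to B = (90, -25, -0.1), Δ to C = (65, 110, +0.7).
∂h/∂x = +0.0005640, ∂h/∂y = +0.006030 (det = 11525).
h(310, 60) = 58.0 + (+0.0005640)·(240) + (+0.006030)·(-175) = 58.0 +0.135 -1.055 = 57.080 m.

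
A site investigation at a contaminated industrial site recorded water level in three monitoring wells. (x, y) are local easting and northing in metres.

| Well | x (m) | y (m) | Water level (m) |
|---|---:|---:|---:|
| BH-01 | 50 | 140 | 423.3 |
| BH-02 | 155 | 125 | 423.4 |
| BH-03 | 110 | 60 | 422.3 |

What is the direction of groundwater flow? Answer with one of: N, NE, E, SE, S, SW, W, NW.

S

Taking BH-01 as reference: BH-02−BH-01 = (105, -15, +0.1); BH-03−BH-01 = (60, -80, -1.0).
Determinant of the coordinate differences = 105·(-80) − 60·(-15) = -7500.
∂h/∂x = [(+0.1)·(-80) − (-1.0)·(-15)] / -7500 = +0.003067
∂h/∂y = [105·(-1.0) − 60·(+0.1)] / -7500 = +0.01480
Flow = −∇h = (-0.003067 east, -0.01480 north), which points south.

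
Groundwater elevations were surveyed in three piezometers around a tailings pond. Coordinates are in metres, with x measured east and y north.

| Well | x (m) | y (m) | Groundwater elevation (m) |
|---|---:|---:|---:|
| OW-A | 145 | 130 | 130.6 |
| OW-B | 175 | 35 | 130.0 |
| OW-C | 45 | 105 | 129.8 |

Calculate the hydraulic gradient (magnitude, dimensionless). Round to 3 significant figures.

0.0101

Differences from OW-A: to OW-B (Δx, Δy, Δh) = (30, -95, -0.6); to OW-C = (-100, -25, -0.8).
Solve a·Δx + b·Δy = Δh: det = 30·(-25) − (-100)·(-95) = -10250.
∂h/∂x = [(-0.6)·(-25) − (-0.8)·(-95)] / -10250 = +0.005951
∂h/∂y = [30·(-0.8) − (-100)·(-0.6)] / -10250 = +0.008195
|∇h| = √(0.005951² + 0.008195²) = 0.01013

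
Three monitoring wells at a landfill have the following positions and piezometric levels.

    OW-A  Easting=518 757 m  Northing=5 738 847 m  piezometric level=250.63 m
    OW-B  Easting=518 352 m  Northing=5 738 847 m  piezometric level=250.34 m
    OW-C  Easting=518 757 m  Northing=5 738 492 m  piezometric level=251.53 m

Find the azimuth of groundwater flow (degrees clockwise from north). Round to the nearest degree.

∂h/∂x = (250.34 − 250.63) / (518352 − 518757) = +0.0007160
∂h/∂y = (251.53 − 250.63) / (5738492 − 5738847) = -0.002535
Flow direction (−∇h) has components (-0.0007160 E, +0.002535 N).
Azimuth = atan2(E, N) = atan2(-0.0007160, +0.002535) = 344.2° ≈ 344°.

344°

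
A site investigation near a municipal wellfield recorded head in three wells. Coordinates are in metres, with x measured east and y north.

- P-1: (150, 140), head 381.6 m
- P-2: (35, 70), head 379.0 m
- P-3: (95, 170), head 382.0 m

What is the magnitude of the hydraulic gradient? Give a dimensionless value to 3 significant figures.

Taking P-1 as reference: P-2−P-1 = (-115, -70, -2.6); P-3−P-1 = (-55, 30, +0.4).
Solve a·Δx + b·Δy = Δh: det = (-115)·30 − (-55)·(-70) = -7300.
∂h/∂x = [(-2.6)·30 − (+0.4)·(-70)] / -7300 = +0.006849
∂h/∂y = [(-115)·(+0.4) − (-55)·(-2.6)] / -7300 = +0.02589
|∇h| = √(0.006849² + 0.02589²) = 0.02678

0.0268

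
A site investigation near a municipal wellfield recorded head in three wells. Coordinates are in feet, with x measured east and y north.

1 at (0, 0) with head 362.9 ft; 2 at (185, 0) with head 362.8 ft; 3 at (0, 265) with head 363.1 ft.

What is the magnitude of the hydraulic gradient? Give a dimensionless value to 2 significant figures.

0.00093

∂h/∂x = (362.8 − 362.9) / (185 − 0) = -0.0005405
∂h/∂y = (363.1 − 362.9) / (265 − 0) = +0.0007547
|∇h| = √(-0.0005405² + 0.0007547²) = 0.0009283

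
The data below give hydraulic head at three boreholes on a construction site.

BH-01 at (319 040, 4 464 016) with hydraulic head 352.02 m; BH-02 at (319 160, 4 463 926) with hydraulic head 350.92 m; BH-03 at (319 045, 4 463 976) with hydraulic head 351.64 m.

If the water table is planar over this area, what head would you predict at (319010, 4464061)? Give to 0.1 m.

Differences from BH-01: to BH-02 (Δx, Δy, Δh) = (120, -90, -1.10); to BH-03 = (5, -40, -0.38).
Solve a·Δx + b·Δy = Δh: det = 120·(-40) − 5·(-90) = -4350.
∂h/∂x = [(-1.10)·(-40) − (-0.38)·(-90)] / -4350 = -0.002253
∂h/∂y = [120·(-0.38) − 5·(-1.10)] / -4350 = +0.009218
h(319010, 4464061) = 352.02 + (-0.002253)·(-30) + (+0.009218)·(45) = 352.02 +0.068 +0.415 = 352.502 m.

352.5 m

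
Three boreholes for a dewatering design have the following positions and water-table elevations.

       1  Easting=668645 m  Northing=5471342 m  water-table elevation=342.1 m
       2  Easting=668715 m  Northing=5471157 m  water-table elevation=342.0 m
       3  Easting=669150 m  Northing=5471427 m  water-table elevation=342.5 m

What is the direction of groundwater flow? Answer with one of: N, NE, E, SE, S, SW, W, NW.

Taking 1 as reference: 2−1 = (70, -185, -0.1); 3−1 = (505, 85, +0.4).
Determinant of the coordinate differences = 70·85 − 505·(-185) = 99375.
∂h/∂x = [(-0.1)·85 − (+0.4)·(-185)] / 99375 = +0.0006591
∂h/∂y = [70·(+0.4) − 505·(-0.1)] / 99375 = +0.0007899
Flow = −∇h = (-0.0006591 east, -0.0007899 north), which points southwest.

SW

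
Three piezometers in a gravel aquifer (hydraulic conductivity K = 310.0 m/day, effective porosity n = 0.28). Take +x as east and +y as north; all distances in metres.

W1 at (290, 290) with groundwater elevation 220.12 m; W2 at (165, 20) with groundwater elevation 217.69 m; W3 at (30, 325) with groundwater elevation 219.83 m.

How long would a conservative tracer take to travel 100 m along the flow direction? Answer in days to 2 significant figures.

Three-point gradient (reference W1): Δ to W2 = (-125, -270, -2.43), Δ to W3 = (-260, 35, -0.29).
∂h/∂x = +0.002190, ∂h/∂y = +0.007986 (det = -74575).
|∇h| = √(0.002190² + 0.007986²) = 0.008281
Seepage velocity v = K·i/n = 310.0 × 0.008281 / 0.28 = 9.168 m/day.
t = 100 / 9.168 = 10.91 days.

11 days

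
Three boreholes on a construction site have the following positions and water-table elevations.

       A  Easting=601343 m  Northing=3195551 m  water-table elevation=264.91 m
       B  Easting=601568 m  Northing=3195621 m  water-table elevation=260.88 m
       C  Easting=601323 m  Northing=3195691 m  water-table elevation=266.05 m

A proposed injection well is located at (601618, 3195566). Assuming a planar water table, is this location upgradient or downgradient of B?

downgradient

With h = a·x + b·y + c and A as origin, the differences give:
  225·a + 70·b = -4.03
  (-20)·a + 140·b = +1.14
Eliminate b (×140 and ×70, subtract): 32900·a = -644.000 → a = ∂h/∂x = -0.01957
Back-substitute: b = ∂h/∂y = +0.005347.
Head at (601618, 3195566) = 264.91 + (-0.01957)·(275) + (+0.005347)·(15) = 259.61 m.
That is lower than the 260.88 m at B, so the point is downgradient.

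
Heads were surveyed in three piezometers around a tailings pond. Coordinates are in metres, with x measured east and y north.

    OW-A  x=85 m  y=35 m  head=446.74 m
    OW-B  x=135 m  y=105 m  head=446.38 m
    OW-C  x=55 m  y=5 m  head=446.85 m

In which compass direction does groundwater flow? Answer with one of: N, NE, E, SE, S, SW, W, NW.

With h = a·x + b·y + c and OW-A as origin, the differences give:
  50·a + 70·b = -0.36
  (-30)·a + (-30)·b = +0.11
Eliminate b (×(-30) and ×70, subtract): 600·a = 3.100 → a = ∂h/∂x = +0.005167
Back-substitute: b = ∂h/∂y = -0.008833.
Flow = −∇h = (-0.005167 east, +0.008833 north), which points northwest.

NW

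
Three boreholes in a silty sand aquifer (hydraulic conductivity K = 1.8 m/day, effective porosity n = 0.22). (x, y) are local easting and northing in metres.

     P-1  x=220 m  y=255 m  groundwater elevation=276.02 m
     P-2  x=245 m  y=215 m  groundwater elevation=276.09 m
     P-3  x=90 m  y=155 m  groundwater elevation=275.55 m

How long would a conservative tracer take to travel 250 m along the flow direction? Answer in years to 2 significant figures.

25 years

Taking P-1 as reference: P-2−P-1 = (25, -40, +0.07); P-3−P-1 = (-130, -100, -0.47).
Solve a·Δx + b·Δy = Δh: det = 25·(-100) − (-130)·(-40) = -7700.
∂h/∂x = [(+0.07)·(-100) − (-0.47)·(-40)] / -7700 = +0.003351
∂h/∂y = [25·(-0.47) − (-130)·(+0.07)] / -7700 = +0.0003442
|∇h| = √(0.003351² + 0.0003442²) = 0.003369
Seepage velocity v = K·i/n = 1.8 × 0.003369 / 0.22 = 0.02756 m/day.
t = 250 / 0.02756 = 9071 days = 24.8 years.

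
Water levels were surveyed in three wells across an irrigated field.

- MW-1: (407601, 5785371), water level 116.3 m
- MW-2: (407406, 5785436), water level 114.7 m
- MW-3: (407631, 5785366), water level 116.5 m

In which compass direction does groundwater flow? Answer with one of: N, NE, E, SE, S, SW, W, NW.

With h = a·x + b·y + c and MW-1 as origin, the differences give:
  (-195)·a + 65·b = -1.6
  30·a + (-5)·b = +0.2
Eliminate b (×(-5) and ×65, subtract): -975·a = -5.00 → a = ∂h/∂x = +0.005128
Back-substitute: b = ∂h/∂y = -0.009231.
Flow = −∇h = (-0.005128 east, +0.009231 north), which points northwest.

NW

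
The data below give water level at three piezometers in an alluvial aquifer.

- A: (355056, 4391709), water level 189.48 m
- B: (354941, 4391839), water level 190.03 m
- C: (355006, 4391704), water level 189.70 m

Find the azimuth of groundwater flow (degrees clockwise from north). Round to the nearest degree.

094°

Differences from A: to B (Δx, Δy, Δh) = (-115, 130, +0.55); to C = (-50, -5, +0.22).
Solve a·Δx + b·Δy = Δh: det = (-115)·(-5) − (-50)·130 = 7075.
∂h/∂x = [(+0.55)·(-5) − (+0.22)·130] / 7075 = -0.004431
∂h/∂y = [(-115)·(+0.22) − (-50)·(+0.55)] / 7075 = +0.0003110
Flow direction (−∇h) has components (+0.004431 E, -0.0003110 N).
Azimuth = atan2(E, N) = atan2(+0.004431, -0.0003110) = 94.0° ≈ 094°.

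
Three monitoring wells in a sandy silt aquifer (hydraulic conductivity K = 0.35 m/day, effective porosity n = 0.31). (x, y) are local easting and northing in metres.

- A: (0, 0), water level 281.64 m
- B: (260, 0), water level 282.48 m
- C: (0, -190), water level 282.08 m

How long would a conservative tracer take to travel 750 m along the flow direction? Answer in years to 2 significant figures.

∂h/∂x = (282.48 − 281.64) / (260 − 0) = +0.003231
∂h/∂y = (282.08 − 281.64) / (-190 − 0) = -0.002316
|∇h| = √(0.003231² + -0.002316²) = 0.003975
Seepage velocity v = K·i/n = 0.35 × 0.003975 / 0.31 = 0.004488 m/day.
t = 750 / 0.004488 = 1.671e+05 days = 457 years.

460 years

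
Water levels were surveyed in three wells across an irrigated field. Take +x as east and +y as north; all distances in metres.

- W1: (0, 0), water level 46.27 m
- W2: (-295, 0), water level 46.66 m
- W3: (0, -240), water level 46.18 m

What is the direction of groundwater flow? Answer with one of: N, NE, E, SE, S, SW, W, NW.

∂h/∂x = (46.66 − 46.27) / (-295 − 0) = -0.001322
∂h/∂y = (46.18 − 46.27) / (-240 − 0) = +0.0003750
Flow = −∇h = (+0.001322 east, -0.0003750 north), which points east.

E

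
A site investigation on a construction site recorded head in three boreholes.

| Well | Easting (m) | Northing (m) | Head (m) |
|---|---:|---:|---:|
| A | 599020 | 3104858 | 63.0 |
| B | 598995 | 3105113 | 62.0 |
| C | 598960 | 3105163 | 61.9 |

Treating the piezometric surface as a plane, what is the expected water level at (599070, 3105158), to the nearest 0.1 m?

61.6 m

Taking A as reference: B−A = (-25, 255, -1.0); C−A = (-60, 305, -1.1).
Solve a·Δx + b·Δy = Δh: det = (-25)·305 − (-60)·255 = 7675.
∂h/∂x = [(-1.0)·305 − (-1.1)·255] / 7675 = -0.003192
∂h/∂y = [(-25)·(-1.1) − (-60)·(-1.0)] / 7675 = -0.004235
h(599070, 3105158) = 63.0 + (-0.003192)·(50) + (-0.004235)·(300) = 63.0 -0.160 -1.270 = 61.570 m.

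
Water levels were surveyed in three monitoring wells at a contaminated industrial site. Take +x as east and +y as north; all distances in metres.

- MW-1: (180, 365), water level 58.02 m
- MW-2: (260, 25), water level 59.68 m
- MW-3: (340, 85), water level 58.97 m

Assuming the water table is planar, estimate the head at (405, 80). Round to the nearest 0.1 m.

58.7 m

With h = a·x + b·y + c and MW-1 as origin, the differences give:
  80·a + (-340)·b = +1.66
  160·a + (-280)·b = +0.95
Eliminate b (×(-280) and ×(-340), subtract): 32000·a = -141.800 → a = ∂h/∂x = -0.004431
Back-substitute: b = ∂h/∂y = -0.005925.
h(405, 80) = 58.02 + (-0.004431)·(225) + (-0.005925)·(-285) = 58.02 -0.997 +1.689 = 58.712 m.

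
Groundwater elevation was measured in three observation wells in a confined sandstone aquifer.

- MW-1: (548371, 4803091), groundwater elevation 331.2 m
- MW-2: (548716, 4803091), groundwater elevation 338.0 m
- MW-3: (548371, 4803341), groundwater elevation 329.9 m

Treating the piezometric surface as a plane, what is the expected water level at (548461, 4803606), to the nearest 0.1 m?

330.3 m

∂h/∂x = (338.0 − 331.2) / (548716 − 548371) = +0.01971
∂h/∂y = (329.9 − 331.2) / (4803341 − 4803091) = -0.005200
h(548461, 4803606) = 331.2 + (+0.01971)·(90) + (-0.005200)·(515) = 331.2 +1.774 -2.678 = 330.296 m.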